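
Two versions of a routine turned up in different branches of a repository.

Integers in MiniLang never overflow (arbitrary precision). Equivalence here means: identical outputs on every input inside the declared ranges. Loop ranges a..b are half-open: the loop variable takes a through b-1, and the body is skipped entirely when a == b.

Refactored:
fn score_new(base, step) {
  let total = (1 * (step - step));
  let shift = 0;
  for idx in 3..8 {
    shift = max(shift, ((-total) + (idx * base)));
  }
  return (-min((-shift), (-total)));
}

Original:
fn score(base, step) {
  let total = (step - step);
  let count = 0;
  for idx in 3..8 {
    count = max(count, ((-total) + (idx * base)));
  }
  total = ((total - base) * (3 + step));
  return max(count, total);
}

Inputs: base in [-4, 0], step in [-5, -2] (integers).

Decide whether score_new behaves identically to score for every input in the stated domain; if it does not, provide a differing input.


There is a counterexample at base=-4, step=-2: 4 on one side, 0 on the other.
score: total becomes 0; next count becomes 0; next at idx=3:; next count becomes 0; next at idx=4:; next count becomes 0; next at idx=5:; next count becomes 0; next at idx=6:; next count becomes 0; next at idx=7:; next count becomes 0; next total becomes 4; next final value 4
score_new: total becomes 0; next shift becomes 0; next at idx=3:; next shift becomes 0; next at idx=4:; next shift becomes 0; next at idx=5:; next shift becomes 0; next at idx=6:; next shift becomes 0; next at idx=7:; next shift becomes 0; next final value 0
verdict: not equivalent; witness: base=-4, step=-2


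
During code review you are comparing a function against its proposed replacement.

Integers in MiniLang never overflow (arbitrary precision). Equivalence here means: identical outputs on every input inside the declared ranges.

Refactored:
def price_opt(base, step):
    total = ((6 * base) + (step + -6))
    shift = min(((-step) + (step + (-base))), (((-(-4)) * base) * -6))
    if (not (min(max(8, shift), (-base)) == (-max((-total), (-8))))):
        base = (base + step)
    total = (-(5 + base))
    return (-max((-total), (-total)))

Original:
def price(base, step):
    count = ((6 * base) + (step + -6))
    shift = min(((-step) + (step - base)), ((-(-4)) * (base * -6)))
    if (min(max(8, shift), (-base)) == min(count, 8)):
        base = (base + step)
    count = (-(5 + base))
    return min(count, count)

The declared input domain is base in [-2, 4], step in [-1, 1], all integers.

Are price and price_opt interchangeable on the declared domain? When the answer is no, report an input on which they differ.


Take base=-2, step=-1.
price: count=-19, then shift=2, then (min(max(8, shift), (-base)) == min(count, 8)) is false, then count=-3, then returns -3
price_opt: total=-19, then shift=2, then (not (min(max(8, shift), (-base)) == (-max((-total), (-8))))) is true, then base=-3, then total=-2, then returns -2
-3 against -2: the behavior changed.
verdict: not equivalent; witness: base=-2, step=-1


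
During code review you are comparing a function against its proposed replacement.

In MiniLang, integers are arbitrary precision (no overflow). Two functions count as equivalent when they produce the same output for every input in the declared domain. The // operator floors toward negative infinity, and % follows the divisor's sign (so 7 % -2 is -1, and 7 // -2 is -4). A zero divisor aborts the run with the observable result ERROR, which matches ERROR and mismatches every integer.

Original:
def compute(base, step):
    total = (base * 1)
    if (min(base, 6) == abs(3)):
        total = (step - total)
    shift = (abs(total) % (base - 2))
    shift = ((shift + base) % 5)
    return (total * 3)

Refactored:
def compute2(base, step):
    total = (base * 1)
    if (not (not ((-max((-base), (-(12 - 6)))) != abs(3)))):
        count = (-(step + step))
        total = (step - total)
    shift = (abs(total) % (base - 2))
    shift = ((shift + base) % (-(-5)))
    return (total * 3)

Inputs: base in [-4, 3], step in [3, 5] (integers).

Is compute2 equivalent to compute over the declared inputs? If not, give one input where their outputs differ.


At base=-4, step=3: compute gives -12, compute2 gives 21.
verdict: not equivalent; witness: base=-4, step=3


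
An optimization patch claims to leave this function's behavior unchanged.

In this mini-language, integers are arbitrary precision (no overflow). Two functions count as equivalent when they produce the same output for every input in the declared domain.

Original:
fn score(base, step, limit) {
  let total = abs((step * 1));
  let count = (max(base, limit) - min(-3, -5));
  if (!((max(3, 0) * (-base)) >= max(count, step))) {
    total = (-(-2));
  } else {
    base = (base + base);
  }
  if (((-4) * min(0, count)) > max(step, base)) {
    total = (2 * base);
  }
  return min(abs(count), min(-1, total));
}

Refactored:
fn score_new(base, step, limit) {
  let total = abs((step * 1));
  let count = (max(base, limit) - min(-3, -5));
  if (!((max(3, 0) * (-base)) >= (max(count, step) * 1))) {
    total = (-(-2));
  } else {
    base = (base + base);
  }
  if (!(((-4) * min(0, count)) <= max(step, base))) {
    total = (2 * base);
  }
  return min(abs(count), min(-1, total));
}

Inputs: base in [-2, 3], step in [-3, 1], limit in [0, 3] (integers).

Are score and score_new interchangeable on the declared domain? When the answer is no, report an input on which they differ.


Behavior is preserved: although boolean connective usage differs; constant usage differs; arithmetic usage differs; comparison usage differs, the outputs never diverge.
Tracing base=2, step=-2, limit=2: score: total = 2; count = 7; (!((max(3, 0) * (-base)) >= max(count, step))) -> true; total = 2; (((-4) * min(0, count)) > max(step, base)) -> false; return -1 | score_new: total = 2; count = 7; (!((max(3, 0) * (-base)) >= (max(count, step) * 1))) -> true; total = 2; (!(((-4) * min(0, count)) <= max(step, base))) -> false; return -1 — matching result -1.
Sweeping the whole domain (120 inputs) finds no disagreement.
verdict: equivalent


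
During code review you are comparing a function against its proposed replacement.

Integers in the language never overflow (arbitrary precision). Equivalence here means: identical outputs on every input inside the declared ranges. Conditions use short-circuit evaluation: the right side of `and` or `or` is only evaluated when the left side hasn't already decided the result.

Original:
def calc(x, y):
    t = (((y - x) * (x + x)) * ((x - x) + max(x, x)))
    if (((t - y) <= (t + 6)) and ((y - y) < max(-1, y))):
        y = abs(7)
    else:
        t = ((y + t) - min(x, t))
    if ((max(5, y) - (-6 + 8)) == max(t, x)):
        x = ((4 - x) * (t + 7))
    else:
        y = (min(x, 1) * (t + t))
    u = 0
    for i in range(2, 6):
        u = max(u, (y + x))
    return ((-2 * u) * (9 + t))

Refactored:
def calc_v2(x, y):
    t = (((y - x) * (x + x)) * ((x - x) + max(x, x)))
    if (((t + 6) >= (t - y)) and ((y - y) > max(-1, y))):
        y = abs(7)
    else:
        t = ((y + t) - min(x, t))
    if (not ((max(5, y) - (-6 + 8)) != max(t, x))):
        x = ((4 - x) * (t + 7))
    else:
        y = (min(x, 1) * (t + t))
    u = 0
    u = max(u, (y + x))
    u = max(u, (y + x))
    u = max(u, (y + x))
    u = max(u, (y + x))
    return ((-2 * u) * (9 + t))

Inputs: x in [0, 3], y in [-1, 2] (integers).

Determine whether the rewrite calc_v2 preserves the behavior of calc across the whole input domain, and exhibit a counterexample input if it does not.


Evaluate both at x=1, y=1.
calc: t becomes 0; next (((t - y) <= (t + 6)) and ((y - y) < max(-1, y))) evaluates to true; next y becomes 7; next ((max(5, y) - (-6 + 8)) == max(t, x)) evaluates to false; next y becomes 0; next u becomes 0; next at i=2:; next u becomes 1; next at i=3:; next u becomes 1; next at i=4:; next u becomes 1; next at i=5:; next u becomes 1; next final value -18
calc_v2: t becomes 0; next (((t + 6) >= (t - y)) and ((y - y) > max(-1, y))) evaluates to false; next t becomes 1; next (not ((max(5, y) - (-6 + 8)) != max(t, x))) evaluates to false; next y becomes 2; next u becomes 0; next u becomes 3; next u becomes 3; next u becomes 3; next u becomes 3; next final value -60
-18 != -60, so the rewrite changes behavior.
verdict: not equivalent; witness: x=1, y=1


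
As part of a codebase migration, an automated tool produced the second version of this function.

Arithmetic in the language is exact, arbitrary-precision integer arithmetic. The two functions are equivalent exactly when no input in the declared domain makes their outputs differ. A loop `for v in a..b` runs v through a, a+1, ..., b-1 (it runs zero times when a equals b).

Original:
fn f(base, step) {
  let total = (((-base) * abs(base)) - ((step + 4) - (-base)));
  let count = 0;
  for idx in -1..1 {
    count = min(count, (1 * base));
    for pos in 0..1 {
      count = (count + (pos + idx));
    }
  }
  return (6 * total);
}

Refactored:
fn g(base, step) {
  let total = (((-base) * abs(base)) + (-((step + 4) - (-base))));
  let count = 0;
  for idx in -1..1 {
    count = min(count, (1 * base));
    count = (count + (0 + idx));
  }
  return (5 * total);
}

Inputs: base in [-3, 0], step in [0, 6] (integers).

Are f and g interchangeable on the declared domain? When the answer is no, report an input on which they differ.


The rewrite breaks on base=-3, step=0, where the results are 48 and 40.
f: total := 8 | count := 0 | iter idx=-1: | count := -3 | iter pos=0: | count := -4 | iter idx=0: | count := -4 | iter pos=0: | count := -4 | result 48
g: total := 8 | count := 0 | iter idx=-1: | count := -3 | count := -4 | iter idx=0: | count := -4 | count := -4 | result 40
verdict: not equivalent; witness: base=-3, step=0


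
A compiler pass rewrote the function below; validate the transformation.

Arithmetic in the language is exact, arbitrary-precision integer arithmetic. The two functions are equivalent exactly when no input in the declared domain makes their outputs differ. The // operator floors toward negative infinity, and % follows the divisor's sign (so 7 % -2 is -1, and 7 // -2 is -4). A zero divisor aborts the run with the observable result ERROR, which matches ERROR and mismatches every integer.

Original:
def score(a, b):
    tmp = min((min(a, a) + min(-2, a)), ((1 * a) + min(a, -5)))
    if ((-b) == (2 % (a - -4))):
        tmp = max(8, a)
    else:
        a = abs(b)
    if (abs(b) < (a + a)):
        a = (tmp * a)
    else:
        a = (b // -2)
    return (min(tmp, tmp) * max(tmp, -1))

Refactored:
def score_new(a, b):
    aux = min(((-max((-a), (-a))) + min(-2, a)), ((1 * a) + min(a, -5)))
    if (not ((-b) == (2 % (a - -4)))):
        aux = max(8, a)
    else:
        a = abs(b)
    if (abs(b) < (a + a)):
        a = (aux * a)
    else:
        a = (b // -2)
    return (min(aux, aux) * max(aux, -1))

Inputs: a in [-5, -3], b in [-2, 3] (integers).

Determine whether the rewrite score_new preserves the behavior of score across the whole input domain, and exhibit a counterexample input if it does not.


Input a=-5, b=-2: 10 from score versus 64 from score_new.
verdict: not equivalent; witness: a=-5, b=-2


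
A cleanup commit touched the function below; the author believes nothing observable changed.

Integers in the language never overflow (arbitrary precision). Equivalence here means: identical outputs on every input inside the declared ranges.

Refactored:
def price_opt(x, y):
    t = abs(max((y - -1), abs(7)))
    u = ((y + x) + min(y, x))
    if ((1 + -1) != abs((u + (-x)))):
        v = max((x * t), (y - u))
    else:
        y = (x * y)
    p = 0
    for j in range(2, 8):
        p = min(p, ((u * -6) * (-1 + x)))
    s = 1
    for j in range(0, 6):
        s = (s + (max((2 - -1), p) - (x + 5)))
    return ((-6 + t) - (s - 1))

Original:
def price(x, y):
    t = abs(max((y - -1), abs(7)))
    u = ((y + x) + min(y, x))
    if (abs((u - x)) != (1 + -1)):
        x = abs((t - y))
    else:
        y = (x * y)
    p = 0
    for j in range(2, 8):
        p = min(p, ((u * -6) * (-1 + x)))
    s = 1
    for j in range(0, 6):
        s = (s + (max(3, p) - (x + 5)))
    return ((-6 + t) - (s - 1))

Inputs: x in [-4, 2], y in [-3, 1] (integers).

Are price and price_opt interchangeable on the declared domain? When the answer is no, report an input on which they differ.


The rewrite breaks on x=-4, y=-3, where the results are 73 and -11.
price: t := 7 | u := -11 | (abs((u - x)) != (1 + -1)): true | x := 10 | p := 0 | iter j=2: | p := 0 | iter j=3: | p := 0 | iter j=4: | p := 0 | iter j=5: | p := 0 | iter j=6: | p := 0 | iter j=7: | p := 0 | s := 1 | iter j=0: | s := -11 | iter j=1: | s := -23 | iter j=2: | s := -35 | iter j=3: | s := -47 | iter j=4: | s := -59 | iter j=5: | s := -71 | result 73
price_opt: t := 7 | u := -11 | ((1 + -1) != abs((u + (-x)))): true | v := 8 | p := 0 | iter j=2: | p := -330 | iter j=3: | p := -330 | iter j=4: | p := -330 | iter j=5: | p := -330 | iter j=6: | p := -330 | iter j=7: | p := -330 | s := 1 | iter j=0: | s := 3 | iter j=1: | s := 5 | iter j=2: | s := 7 | iter j=3: | s := 9 | iter j=4: | s := 11 | iter j=5: | s := 13 | result -11
verdict: not equivalent; witness: x=-4, y=-3


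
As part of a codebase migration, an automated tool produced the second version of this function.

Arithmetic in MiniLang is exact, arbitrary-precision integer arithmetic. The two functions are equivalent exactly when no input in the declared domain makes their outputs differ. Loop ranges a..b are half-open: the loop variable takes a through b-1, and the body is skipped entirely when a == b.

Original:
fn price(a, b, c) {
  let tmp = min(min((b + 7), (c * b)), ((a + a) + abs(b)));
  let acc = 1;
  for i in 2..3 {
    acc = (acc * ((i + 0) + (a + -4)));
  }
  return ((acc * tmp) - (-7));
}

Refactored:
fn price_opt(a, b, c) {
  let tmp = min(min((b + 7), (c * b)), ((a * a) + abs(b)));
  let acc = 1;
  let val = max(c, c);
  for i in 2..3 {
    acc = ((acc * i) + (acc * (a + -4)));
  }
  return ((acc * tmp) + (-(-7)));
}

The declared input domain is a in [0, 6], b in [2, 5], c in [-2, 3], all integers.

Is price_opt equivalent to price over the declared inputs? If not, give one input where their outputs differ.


These are not equivalent — on a=1, b=2, c=2 the outputs split (3 vs 4).
price: tmp=4, then acc=1, then (i=2), then acc=-1, then returns 3
price_opt: tmp=3, then acc=1, then val=2, then (i=2), then acc=-1, then returns 4
verdict: not equivalent; witness: a=1, b=2, c=2


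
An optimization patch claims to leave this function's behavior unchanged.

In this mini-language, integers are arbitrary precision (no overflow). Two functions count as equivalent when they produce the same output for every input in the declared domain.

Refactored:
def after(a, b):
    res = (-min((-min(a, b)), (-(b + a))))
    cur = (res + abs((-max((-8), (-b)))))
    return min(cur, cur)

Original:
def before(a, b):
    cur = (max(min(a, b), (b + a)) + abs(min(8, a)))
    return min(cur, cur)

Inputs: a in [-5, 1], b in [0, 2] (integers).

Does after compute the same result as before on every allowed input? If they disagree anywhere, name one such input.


There is a counterexample at a=-5, b=0: 0 on one side, -5 on the other.
before: cur=0, then returns 0
after: res=-5, then cur=-5, then returns -5
verdict: not equivalent; witness: a=-5, b=0


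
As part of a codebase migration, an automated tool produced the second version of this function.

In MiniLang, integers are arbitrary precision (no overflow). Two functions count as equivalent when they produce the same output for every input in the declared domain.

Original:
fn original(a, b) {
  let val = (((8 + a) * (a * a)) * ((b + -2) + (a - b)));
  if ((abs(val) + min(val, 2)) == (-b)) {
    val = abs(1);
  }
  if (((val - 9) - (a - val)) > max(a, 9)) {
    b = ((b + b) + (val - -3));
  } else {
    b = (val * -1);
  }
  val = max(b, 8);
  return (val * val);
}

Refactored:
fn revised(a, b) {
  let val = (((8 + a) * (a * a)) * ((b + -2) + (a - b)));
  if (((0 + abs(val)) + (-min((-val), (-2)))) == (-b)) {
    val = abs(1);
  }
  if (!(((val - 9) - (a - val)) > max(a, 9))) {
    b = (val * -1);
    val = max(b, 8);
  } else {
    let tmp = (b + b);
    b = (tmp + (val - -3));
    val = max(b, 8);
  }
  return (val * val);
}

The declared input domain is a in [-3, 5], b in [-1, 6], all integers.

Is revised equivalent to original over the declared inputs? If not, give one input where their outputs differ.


Run the pair on a=-3, b=0.
original: val := -225 | ((abs(val) + min(val, 2)) == (-b)): true | val := 1 | (((val - 9) - (a - val)) > max(a, 9)): false | b := -1 | val := 8 | result 64
revised: val := -225 | (((0 + abs(val)) + (-min((-val), (-2)))) == (-b)): false | (!(((val - 9) - (a - val)) > max(a, 9))): true | b := 225 | val := 225 | result 50625
64 against 50625: the behavior changed.
verdict: not equivalent; witness: a=-3, b=0


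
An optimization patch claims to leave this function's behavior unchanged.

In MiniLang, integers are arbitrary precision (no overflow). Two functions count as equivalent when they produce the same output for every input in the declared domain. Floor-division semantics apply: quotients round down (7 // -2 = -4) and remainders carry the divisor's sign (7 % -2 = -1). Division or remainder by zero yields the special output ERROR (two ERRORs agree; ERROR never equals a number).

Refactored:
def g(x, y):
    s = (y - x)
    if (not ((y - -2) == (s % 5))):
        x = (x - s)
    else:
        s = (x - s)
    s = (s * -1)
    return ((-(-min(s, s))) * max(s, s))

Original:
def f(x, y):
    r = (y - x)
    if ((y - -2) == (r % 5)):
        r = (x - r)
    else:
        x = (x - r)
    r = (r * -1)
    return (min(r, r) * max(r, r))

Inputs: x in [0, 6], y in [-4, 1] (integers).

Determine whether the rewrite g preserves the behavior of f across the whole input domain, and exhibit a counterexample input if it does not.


Side by side, the visible changes include: boolean connective usage differs, and local variable names differ.
As a probe, take x=5, y=1: f runs r=-4, then ((y - -2) == (r % 5)) is false, then x=9, then r=4, then returns 16; g runs s=-4, then (not ((y - -2) == (s % 5))) is true, then x=9, then s=4, then returns 16; both end at 16.
An exhaustive pass over the 42 declared inputs shows identical outputs.
verdict: equivalent


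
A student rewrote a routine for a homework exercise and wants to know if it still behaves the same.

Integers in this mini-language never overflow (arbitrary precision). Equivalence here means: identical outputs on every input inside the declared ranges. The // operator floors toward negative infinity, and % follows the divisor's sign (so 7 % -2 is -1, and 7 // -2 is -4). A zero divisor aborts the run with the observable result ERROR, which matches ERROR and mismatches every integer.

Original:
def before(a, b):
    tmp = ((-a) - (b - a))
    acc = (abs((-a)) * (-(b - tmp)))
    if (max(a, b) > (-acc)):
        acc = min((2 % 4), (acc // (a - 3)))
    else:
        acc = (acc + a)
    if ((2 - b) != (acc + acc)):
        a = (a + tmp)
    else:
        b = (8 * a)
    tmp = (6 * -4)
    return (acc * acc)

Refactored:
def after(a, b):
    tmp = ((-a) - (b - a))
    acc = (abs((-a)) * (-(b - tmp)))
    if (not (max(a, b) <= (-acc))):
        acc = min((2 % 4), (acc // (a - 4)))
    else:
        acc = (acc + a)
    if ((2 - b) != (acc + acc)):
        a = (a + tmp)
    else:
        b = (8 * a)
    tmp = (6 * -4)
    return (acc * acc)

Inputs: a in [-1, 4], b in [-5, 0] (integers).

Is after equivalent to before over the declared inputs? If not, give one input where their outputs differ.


Take a=-1, b=-5.
before: tmp=5, then acc=10, then (max(a, b) > (-acc)) is true, then acc=-3, then ((2 - b) != (acc + acc)) is true, then a=4, then tmp=-24, then returns 9
after: tmp=5, then acc=10, then (not (max(a, b) <= (-acc))) is true, then acc=-2, then ((2 - b) != (acc + acc)) is true, then a=4, then tmp=-24, then returns 4
9 != 4, so the rewrite changes behavior.
verdict: not equivalent; witness: a=-1, b=-5


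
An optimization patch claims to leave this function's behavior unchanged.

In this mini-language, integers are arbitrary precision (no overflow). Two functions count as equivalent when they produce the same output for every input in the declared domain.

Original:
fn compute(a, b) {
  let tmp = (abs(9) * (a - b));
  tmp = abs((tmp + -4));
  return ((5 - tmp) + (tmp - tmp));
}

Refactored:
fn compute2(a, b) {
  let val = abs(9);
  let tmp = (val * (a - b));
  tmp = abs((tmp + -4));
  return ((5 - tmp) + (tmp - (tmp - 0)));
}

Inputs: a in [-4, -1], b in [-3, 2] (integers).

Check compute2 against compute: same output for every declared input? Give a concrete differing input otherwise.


Behavior is preserved: although arithmetic usage differs, plus constant usage differs, plus local variable names differ, plus statement counts differ, the outputs never diverge.
As a probe, take a=-1, b=0: compute runs tmp=-9, then tmp=13, then returns -8; compute2 runs val=9, then tmp=-9, then tmp=13, then returns -8; both end at -8.
Across all 24 domain points the two functions coincide.
verdict: equivalent


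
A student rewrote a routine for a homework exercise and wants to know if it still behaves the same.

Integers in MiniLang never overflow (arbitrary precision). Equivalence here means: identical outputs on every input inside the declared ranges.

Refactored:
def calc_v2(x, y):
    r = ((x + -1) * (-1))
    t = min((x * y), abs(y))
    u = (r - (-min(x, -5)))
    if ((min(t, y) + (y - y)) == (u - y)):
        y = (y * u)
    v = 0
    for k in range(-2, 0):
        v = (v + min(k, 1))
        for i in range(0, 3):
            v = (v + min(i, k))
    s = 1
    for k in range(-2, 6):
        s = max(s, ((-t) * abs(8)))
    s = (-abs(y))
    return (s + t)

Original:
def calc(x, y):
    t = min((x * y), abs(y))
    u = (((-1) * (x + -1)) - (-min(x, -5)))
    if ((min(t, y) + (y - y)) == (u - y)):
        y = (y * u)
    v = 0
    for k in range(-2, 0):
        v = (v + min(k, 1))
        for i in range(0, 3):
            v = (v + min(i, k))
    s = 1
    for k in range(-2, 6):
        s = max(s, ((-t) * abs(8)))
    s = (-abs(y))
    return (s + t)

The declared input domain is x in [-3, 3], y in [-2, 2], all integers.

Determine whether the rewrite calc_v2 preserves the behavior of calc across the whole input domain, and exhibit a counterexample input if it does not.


Behavior is preserved: although local variable names differ, statement counts differ, the outputs never diverge.
Tracing x=3, y=-2: calc: t=-6, then u=-7, then ((min(t, y) + (y - y)) == (u - y)) is false, then v=0, then (k=-2), then v=-2, then (i=0), then v=-4, then (i=1), then v=-6, then (i=2), then v=-8, then (k=-1), then v=-9, then (i=0), then v=-10, then (i=1), then v=-11, then (i=2), then v=-12, then s=1, then (k=-2), then s=48, then (k=-1), then s=48, then (k=0), then s=48, then (k=1), then s=48, then (k=2), then s=48, then (k=3), then s=48, then (k=4), then s=48, then (k=5), then s=48, then s=-2, then returns -8 | calc_v2: r=-2, then t=-6, then u=-7, then ((min(t, y) + (y - y)) == (u - y)) is false, then v=0, then (k=-2), then v=-2, then (i=0), then v=-4, then (i=1), then v=-6, then (i=2), then v=-8, then (k=-1), then v=-9, then (i=0), then v=-10, then (i=1), then v=-11, then (i=2), then v=-12, then s=1, then (k=-2), then s=48, then (k=-1), then s=48, then (k=0), then s=48, then (k=1), then s=48, then (k=2), then s=48, then (k=3), then s=48, then (k=4), then s=48, then (k=5), then s=48, then s=-2, then returns -8 — matching result -8.
An exhaustive pass over the 35 declared inputs shows identical outputs.
verdict: equivalent


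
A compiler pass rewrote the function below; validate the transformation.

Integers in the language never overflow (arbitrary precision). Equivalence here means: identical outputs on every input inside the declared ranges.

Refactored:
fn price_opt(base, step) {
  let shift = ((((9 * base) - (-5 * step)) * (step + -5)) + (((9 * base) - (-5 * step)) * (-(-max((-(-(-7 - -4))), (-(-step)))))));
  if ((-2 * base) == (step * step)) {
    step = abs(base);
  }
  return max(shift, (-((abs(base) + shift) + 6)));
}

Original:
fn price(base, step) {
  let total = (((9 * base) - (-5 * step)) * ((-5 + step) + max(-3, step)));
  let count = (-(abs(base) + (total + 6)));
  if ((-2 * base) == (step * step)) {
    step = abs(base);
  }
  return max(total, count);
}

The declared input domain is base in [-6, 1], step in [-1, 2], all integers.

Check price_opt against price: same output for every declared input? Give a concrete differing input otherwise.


Equivalent — the differences include local variable names differ, plus arithmetic usage differs, plus constant usage differs, plus statement counts differ, yet no declared input distinguishes the two.
Tracing base=0, step=0: price: total := 0 | count := -6 | ((-2 * base) == (step * step)): true | step := 0 | result 0 | price_opt: shift := 0 | ((-2 * base) == (step * step)): true | step := 0 | result 0 — matching result 0.
Across all 32 domain points the two functions coincide.
verdict: equivalent


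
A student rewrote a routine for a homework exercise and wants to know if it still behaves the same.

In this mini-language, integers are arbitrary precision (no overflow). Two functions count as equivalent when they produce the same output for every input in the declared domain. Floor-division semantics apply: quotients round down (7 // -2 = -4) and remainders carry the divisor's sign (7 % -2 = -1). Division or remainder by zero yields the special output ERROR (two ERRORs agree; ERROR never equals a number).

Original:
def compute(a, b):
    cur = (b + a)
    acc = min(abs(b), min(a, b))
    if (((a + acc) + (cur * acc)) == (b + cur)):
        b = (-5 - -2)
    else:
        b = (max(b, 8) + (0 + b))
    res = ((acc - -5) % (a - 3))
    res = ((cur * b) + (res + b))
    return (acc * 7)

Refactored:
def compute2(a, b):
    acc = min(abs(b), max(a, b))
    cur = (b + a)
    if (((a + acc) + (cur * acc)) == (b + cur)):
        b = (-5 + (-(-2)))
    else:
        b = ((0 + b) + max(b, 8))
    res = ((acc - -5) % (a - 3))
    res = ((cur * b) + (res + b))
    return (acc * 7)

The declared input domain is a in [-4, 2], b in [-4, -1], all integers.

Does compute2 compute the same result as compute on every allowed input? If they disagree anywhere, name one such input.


a=-4, b=-3 yields -28 from compute but -21 from compute2.
verdict: not equivalent; witness: a=-4, b=-3


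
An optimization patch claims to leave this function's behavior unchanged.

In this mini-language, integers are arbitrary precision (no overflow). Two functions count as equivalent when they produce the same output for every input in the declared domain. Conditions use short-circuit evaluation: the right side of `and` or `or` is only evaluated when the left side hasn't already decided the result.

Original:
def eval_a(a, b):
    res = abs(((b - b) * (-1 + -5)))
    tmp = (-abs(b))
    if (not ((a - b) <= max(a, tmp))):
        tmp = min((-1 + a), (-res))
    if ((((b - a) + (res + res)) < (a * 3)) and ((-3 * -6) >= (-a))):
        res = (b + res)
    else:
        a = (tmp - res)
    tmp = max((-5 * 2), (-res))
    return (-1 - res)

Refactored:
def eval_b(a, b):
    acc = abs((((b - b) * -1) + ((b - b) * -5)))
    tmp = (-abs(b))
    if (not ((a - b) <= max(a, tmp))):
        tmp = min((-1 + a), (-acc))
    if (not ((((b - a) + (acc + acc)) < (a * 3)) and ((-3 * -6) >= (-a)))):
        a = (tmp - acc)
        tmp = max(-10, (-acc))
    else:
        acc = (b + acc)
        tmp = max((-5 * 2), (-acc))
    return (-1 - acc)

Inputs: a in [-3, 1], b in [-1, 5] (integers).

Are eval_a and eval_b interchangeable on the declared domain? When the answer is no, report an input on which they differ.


Equivalent — the differences include constant usage differs; and arithmetic usage differs; and min/max/abs usage differs; and local variable names differ; and boolean connective usage differs; and statement counts differ, yet no declared input distinguishes the two.
Tracing a=-3, b=1: eval_a: res := 0 | tmp := -1 | (not ((a - b) <= max(a, tmp))): false | ((((b - a) + (res + res)) < (a * 3)) and ((-3 * -6) >= (-a))): false | a := -1 | tmp := 0 | result -1 | eval_b: acc := 0 | tmp := -1 | (not ((a - b) <= max(a, tmp))): false | (not ((((b - a) + (acc + acc)) < (a * 3)) and ((-3 * -6) >= (-a)))): true | a := -1 | tmp := 0 | result -1 — matching result -1.
Checked all 35 inputs in the declared domain: the outputs agree on every one.
verdict: equivalent


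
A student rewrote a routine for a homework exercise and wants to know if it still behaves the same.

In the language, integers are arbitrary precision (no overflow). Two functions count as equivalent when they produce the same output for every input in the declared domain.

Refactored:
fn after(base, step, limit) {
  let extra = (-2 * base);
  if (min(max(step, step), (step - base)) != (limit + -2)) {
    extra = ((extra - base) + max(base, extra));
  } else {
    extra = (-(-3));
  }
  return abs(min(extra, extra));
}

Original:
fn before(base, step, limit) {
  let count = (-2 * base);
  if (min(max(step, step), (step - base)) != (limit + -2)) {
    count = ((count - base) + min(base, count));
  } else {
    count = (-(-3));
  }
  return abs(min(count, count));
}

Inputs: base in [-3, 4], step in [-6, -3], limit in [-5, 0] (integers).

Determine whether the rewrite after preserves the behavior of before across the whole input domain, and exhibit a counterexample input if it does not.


base=-3, step=-6, limit=-5 yields 6 from before but 15 from after.
verdict: not equivalent; witness: base=-3, step=-6, limit=-5


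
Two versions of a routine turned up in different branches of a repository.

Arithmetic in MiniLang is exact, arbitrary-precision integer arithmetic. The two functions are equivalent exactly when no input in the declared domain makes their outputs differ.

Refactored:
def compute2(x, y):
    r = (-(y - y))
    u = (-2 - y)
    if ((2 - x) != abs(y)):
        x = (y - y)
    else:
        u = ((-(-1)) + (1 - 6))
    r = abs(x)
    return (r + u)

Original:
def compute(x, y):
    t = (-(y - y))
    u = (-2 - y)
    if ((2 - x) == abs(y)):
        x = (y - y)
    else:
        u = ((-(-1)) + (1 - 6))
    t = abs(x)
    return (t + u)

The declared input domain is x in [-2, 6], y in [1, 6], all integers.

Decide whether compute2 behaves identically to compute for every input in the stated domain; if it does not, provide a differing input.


There is a counterexample at x=-2, y=1: -2 on one side, -3 on the other.
compute: t := 0 | u := -3 | ((2 - x) == abs(y)): false | u := -4 | t := 2 | result -2
compute2: r := 0 | u := -3 | ((2 - x) != abs(y)): true | x := 0 | r := 0 | result -3
verdict: not equivalent; witness: x=-2, y=1


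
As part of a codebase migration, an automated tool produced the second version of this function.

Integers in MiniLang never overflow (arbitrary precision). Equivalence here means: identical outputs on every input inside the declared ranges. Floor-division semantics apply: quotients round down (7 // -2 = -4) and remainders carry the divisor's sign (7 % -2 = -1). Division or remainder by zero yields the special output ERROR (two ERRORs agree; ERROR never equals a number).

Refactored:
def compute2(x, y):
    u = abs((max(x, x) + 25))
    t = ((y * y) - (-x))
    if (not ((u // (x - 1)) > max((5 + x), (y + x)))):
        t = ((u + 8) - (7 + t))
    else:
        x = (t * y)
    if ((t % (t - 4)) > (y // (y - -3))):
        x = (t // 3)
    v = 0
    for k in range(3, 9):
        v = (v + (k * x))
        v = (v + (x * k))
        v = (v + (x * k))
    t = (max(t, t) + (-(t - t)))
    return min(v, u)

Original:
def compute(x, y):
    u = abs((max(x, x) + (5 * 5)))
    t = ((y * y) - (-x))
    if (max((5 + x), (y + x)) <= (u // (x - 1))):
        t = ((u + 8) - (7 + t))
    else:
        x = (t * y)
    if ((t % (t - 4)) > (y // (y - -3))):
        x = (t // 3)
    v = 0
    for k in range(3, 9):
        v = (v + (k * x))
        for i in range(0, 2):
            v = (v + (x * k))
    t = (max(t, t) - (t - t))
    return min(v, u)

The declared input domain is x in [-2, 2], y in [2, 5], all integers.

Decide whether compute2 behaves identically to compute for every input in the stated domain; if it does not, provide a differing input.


There is a counterexample at x=-2, y=5: 23 on one side, -198 on the other.
compute: u := 23 | t := 23 | (max((5 + x), (y + x)) <= (u // (x - 1))): false | x := 115 | ((t % (t - 4)) > (y // (y - -3))): true | x := 7 | v := 0 | iter k=3: | v := 21 | iter i=0: | v := 42 | iter i=1: | v := 63 | iter k=4: | v := 91 | iter i=0: | v := 119 | iter i=1: | v := 147 | iter k=5: | v := 182 | iter i=0: | v := 217 | iter i=1: | v := 252 | iter k=6: | v := 294 | iter i=0: | v := 336 | iter i=1: | v := 378 | iter k=7: | v := 427 | iter i=0: | v := 476 | iter i=1: | v := 525 | iter k=8: | v := 581 | iter i=0: | v := 637 | iter i=1: | v := 693 | t := 23 | result 23
compute2: u := 23 | t := 23 | (not ((u // (x - 1)) > max((5 + x), (y + x)))): true | t := 1 | ((t % (t - 4)) > (y // (y - -3))): false | v := 0 | iter k=3: | v := -6 | v := -12 | v := -18 | iter k=4: | v := -26 | v := -34 | v := -42 | iter k=5: | v := -52 | v := -62 | v := -72 | iter k=6: | v := -84 | v := -96 | v := -108 | iter k=7: | v := -122 | v := -136 | v := -150 | iter k=8: | v := -166 | v := -182 | v := -198 | t := 1 | result -198
verdict: not equivalent; witness: x=-2, y=5


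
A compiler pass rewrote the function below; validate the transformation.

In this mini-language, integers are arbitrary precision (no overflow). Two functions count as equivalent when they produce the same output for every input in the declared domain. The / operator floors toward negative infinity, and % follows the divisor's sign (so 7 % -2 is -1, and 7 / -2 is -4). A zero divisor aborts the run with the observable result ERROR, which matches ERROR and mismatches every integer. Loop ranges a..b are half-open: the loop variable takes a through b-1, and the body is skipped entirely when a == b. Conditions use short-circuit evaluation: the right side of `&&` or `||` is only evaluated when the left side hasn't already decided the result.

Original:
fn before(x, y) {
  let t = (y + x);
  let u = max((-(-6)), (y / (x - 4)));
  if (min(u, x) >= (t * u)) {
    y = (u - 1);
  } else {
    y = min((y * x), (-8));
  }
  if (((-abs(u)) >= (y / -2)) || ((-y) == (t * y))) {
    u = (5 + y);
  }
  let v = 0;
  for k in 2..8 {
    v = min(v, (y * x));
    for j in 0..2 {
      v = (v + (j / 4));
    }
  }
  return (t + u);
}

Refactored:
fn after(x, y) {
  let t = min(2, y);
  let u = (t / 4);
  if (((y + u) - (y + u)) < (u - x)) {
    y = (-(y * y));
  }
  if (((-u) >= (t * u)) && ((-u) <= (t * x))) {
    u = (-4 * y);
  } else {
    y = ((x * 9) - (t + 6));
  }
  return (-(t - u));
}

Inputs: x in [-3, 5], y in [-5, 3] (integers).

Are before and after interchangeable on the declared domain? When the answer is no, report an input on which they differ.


The rewrite breaks on x=-3, y=-5, where the results are -2 and 3.
before: t=-8, then u=6, then (min(u, x) >= (t * u)) is true, then y=5, then (((-abs(u)) >= (y / -2)) || ((-y) == (t * y))) is false, then v=0, then (k=2), then v=-15, then (j=0), then v=-15, then (j=1), then v=-15, then (k=3), then v=-15, then (j=0), then v=-15, then (j=1), then v=-15, then (k=4), then v=-15, then (j=0), then v=-15, then (j=1), then v=-15, then (k=5), then v=-15, then (j=0), then v=-15, then (j=1), then v=-15, then (k=6), then v=-15, then (j=0), then v=-15, then (j=1), then v=-15, then (k=7), then v=-15, then (j=0), then v=-15, then (j=1), then v=-15, then returns -2
after: t=-5, then u=-2, then (((y + u) - (y + u)) < (u - x)) is true, then y=-25, then (((-u) >= (t * u)) && ((-u) <= (t * x))) is false, then y=-28, then returns 3
verdict: not equivalent; witness: x=-3, y=-5


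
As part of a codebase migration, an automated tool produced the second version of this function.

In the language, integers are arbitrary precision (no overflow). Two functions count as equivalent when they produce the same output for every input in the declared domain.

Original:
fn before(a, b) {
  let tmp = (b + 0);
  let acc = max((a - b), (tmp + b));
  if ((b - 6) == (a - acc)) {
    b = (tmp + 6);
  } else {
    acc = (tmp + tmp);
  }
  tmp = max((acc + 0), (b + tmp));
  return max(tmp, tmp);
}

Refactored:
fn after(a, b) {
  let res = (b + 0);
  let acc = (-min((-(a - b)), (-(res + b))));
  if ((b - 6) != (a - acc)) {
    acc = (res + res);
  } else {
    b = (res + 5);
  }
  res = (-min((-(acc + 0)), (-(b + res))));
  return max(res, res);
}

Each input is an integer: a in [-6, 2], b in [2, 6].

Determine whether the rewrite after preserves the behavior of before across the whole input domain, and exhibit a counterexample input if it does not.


The rewrite breaks on a=0, b=2, where the results are 10 and 9.
before: tmp = 2; acc = 4; ((b - 6) == (a - acc)) -> true; b = 8; tmp = 10; return 10
after: res = 2; acc = 4; ((b - 6) != (a - acc)) -> false; b = 7; res = 9; return 9
verdict: not equivalent; witness: a=0, b=2


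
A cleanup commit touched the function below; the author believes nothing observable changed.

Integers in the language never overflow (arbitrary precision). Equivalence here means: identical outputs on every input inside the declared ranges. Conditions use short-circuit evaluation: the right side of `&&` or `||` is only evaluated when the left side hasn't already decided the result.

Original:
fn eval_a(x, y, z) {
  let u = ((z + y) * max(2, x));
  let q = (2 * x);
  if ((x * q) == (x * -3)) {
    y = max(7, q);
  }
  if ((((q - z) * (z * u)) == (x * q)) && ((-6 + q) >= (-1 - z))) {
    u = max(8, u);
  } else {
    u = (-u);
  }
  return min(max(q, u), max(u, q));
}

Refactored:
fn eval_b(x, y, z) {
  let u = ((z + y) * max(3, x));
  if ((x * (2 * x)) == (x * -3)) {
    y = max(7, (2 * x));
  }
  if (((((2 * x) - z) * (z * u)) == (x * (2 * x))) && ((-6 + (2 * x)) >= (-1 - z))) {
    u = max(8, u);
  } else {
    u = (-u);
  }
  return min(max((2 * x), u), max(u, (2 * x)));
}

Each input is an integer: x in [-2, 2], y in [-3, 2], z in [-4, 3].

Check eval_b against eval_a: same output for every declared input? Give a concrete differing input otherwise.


Evaluate both at x=-2, y=-3, z=-4.
eval_a: u = -14; q = -4; ((x * q) == (x * -3)) -> false; ((((q - z) * (z * u)) == (x * q)) && ((-6 + q) >= (-1 - z))) -> false; u = 14; return 14
eval_b: u = -21; ((x * (2 * x)) == (x * -3)) -> false; (((((2 * x) - z) * (z * u)) == (x * (2 * x))) && ((-6 + (2 * x)) >= (-1 - z))) -> false; u = 21; return 21
14 != 21, so the rewrite changes behavior.
verdict: not equivalent; witness: x=-2, y=-3, z=-4


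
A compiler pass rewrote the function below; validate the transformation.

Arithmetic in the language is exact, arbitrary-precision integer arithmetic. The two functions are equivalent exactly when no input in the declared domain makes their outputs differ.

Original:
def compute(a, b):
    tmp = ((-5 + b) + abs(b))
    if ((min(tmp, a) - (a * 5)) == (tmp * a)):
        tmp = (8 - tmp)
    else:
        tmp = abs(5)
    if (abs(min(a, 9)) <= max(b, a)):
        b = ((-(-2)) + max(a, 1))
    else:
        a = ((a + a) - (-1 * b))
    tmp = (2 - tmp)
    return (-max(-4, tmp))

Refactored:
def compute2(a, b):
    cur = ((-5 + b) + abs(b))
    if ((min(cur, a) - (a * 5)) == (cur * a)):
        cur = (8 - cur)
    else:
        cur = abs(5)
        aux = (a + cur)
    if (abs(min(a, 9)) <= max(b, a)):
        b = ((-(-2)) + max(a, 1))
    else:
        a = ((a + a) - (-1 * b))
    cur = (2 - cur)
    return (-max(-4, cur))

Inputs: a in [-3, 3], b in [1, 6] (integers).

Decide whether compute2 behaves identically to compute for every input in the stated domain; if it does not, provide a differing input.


Side by side, the visible changes include: statement counts differ, and arithmetic usage differs, and local variable names differ.
Spot check at a=3, b=3 — compute: tmp becomes 1; next ((min(tmp, a) - (a * 5)) == (tmp * a)) evaluates to false; next tmp becomes 5; next (abs(min(a, 9)) <= max(b, a)) evaluates to true; next b becomes 5; next tmp becomes -3; next final value 3. compute2: cur becomes 1; next ((min(cur, a) - (a * 5)) == (cur * a)) evaluates to false; next cur becomes 5; next aux becomes 8; next (abs(min(a, 9)) <= max(b, a)) evaluates to true; next b becomes 5; next cur becomes -3; next final value 3. Both give 3.
An exhaustive pass over the 42 declared inputs shows identical outputs.
verdict: equivalent
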